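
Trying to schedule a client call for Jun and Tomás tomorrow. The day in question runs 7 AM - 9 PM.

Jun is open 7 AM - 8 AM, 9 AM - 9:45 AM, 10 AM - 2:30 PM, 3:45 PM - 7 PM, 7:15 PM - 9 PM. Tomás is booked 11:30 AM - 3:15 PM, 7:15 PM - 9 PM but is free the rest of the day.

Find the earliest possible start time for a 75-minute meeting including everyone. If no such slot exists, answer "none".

10:00

Jun free: 07:00-08:00, 09:00-09:45, 10:00-14:30, 15:45-19:00, 19:15-21:00.
Tomás free: 07:00-11:30, 15:15-19:15 (invert busy blocks within the working day).
Jun ∩ Tomás: 07:00-08:00, 09:00-09:45, 10:00-11:30, 15:45-19:00.
Those are the intersection windows.
The first common window of at least 75 minutes is 10:00-11:30, so the earliest start is 10:00.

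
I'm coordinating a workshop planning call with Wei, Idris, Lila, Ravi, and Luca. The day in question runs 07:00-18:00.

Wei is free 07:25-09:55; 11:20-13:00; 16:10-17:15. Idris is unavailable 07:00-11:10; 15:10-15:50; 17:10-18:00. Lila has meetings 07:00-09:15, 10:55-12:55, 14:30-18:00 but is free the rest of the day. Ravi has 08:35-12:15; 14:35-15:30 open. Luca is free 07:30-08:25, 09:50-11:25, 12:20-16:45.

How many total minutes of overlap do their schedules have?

0

Wei free: 07:25-09:55, 11:20-13:00, 16:10-17:15.
Idris free: 11:10-15:10, 15:50-17:10 (invert busy blocks within the working day).
Lila free: 09:15-10:55, 12:55-14:30 (invert busy blocks within the working day).
Ravi free: 08:35-12:15, 14:35-15:30.
Luca free: 07:30-08:25, 09:50-11:25, 12:20-16:45.
Wei ∩ Idris: 11:20-13:00, 16:10-17:10.
Wei ∩ Idris ∩ Lila: 12:55-13:00.
Wei ∩ Idris ∩ Lila ∩ Ravi: ∅.
Wei ∩ Idris ∩ Lila ∩ Ravi ∩ Luca: ∅.
There is no time when everyone is free.
There is no common window, so the total is 0 minutes.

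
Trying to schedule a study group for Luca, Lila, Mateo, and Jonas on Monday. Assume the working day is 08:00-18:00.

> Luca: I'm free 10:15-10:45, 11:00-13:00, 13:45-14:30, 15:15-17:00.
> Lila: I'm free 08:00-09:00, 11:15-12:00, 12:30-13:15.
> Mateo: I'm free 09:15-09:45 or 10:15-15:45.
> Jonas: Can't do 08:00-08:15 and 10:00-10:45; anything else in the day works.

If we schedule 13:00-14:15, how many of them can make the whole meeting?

Luca free: 10:15-10:45, 11:00-13:00, 13:45-14:30, 15:15-17:00.
Lila free: 08:00-09:00, 11:15-12:00, 12:30-13:15.
Mateo free: 09:15-09:45, 10:15-15:45.
Jonas free: 08:15-10:00, 10:45-18:00 (invert busy blocks within the working day).
Mateo and Jonas can make the full 13:00-14:15 slot — that's 2.

2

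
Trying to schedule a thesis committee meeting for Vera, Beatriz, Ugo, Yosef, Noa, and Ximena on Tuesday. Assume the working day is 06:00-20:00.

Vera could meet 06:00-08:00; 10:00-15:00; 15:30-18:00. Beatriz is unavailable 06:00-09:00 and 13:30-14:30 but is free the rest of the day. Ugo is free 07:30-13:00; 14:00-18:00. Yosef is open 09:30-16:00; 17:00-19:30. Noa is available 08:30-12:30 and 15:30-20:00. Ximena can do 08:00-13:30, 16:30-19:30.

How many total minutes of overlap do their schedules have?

210

Vera free: 06:00-08:00, 10:00-15:00, 15:30-18:00.
Beatriz free: 09:00-13:30, 14:30-20:00 (invert busy blocks within the working day).
Ugo free: 07:30-13:00, 14:00-18:00.
Yosef free: 09:30-16:00, 17:00-19:30.
Noa free: 08:30-12:30, 15:30-20:00.
Ximena free: 08:00-13:30, 16:30-19:30.
Vera ∩ Beatriz: 10:00-13:30, 14:30-15:00, 15:30-18:00.
Vera ∩ Beatriz ∩ Ugo: 10:00-13:00, 14:30-15:00, 15:30-18:00.
Vera ∩ Beatriz ∩ Ugo ∩ Yosef: 10:00-13:00, 14:30-15:00, 15:30-16:00, 17:00-18:00.
Vera ∩ Beatriz ∩ Ugo ∩ Yosef ∩ Noa: 10:00-12:30, 15:30-16:00, 17:00-18:00.
Vera ∩ Beatriz ∩ Ugo ∩ Yosef ∩ Noa ∩ Ximena: 10:00-12:30, 17:00-18:00.
Summing the common windows: 150 + 60 = 210 minutes.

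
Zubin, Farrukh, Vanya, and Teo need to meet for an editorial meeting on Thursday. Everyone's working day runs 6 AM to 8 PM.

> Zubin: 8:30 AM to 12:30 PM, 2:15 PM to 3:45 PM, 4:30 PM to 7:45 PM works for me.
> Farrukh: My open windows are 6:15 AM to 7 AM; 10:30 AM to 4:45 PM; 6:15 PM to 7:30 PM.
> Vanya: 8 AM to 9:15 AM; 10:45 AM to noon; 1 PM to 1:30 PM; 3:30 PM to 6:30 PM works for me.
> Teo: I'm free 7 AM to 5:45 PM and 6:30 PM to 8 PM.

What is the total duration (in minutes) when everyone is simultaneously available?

105

Zubin ∩ Farrukh: 10:30-12:30, 14:15-15:45, 16:30-16:45, 18:15-19:30.
Zubin ∩ Farrukh ∩ Vanya: 10:45-12:00, 15:30-15:45, 16:30-16:45, 18:15-18:30.
Zubin ∩ Farrukh ∩ Vanya ∩ Teo: 10:45-12:00, 15:30-15:45, 16:30-16:45.
Summing the common windows: 75 + 15 + 15 = 105 minutes.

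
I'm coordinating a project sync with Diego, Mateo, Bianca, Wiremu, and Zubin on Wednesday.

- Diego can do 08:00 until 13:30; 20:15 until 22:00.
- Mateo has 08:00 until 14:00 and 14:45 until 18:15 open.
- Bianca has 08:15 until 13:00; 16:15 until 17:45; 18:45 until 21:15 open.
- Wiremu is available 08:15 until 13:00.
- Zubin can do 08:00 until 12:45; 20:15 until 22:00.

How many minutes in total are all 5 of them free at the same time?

270

Diego ∩ Mateo: 08:00-13:30.
Diego ∩ Mateo ∩ Bianca: 08:15-13:00.
Diego ∩ Mateo ∩ Bianca ∩ Wiremu: 08:15-13:00.
Diego ∩ Mateo ∩ Bianca ∩ Wiremu ∩ Zubin: 08:15-12:45.
That's a single block of 270 minutes.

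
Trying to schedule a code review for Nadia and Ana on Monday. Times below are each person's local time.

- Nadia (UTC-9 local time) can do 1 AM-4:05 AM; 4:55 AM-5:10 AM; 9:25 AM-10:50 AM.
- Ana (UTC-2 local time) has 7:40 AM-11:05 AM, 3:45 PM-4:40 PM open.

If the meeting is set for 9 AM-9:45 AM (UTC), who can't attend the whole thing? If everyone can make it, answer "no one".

Nadia in UTC: 10:00-13:05, 13:55-14:10, 18:25-19:50 (add 9h to convert from UTC-9).
Ana in UTC: 09:40-13:05, 17:45-18:40 (add 2h to convert from UTC-2).
Nadia: not fully free for 09:00-09:45. Ana: not fully free for 09:00-09:45.

Ana, Nadia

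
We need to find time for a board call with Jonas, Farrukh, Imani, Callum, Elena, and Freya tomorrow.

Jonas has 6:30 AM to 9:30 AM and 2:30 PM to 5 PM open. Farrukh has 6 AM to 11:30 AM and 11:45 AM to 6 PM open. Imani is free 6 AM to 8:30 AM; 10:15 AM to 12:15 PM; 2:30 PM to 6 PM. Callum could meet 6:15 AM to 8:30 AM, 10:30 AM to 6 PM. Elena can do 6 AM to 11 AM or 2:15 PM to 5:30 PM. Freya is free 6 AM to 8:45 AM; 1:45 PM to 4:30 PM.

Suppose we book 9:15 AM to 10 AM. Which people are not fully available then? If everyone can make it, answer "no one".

Callum, Freya, Imani, Jonas

Jonas: not fully free for 09:15-10:00. Farrukh: free for 09:15-10:00. Imani: not fully free for 09:15-10:00. Callum: not fully free for 09:15-10:00. Elena: free for 09:15-10:00. Freya: not fully free for 09:15-10:00.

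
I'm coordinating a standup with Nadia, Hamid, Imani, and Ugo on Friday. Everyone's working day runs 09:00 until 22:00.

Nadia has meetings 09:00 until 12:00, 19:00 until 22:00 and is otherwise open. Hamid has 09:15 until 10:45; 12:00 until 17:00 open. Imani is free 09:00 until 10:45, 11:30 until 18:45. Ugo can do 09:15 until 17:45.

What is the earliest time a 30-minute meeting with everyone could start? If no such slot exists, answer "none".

Nadia free: 12:00-19:00 (invert busy blocks within the working day).
Hamid free: 09:15-10:45, 12:00-17:00.
Imani free: 09:00-10:45, 11:30-18:45.
Ugo free: 09:15-17:45.
Nadia ∩ Hamid: 12:00-17:00.
Nadia ∩ Hamid ∩ Imani: 12:00-17:00.
Nadia ∩ Hamid ∩ Imani ∩ Ugo: 12:00-17:00.
The first common window of at least 30 minutes is 12:00-17:00, so the earliest start is 12:00.

12:00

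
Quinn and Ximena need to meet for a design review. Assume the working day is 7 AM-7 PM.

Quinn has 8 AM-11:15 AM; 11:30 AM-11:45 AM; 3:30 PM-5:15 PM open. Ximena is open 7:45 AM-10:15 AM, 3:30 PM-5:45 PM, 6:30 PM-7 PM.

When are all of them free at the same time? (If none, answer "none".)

08:00-10:15, 15:30-17:15

Quinn ∩ Ximena: 08:00-10:15, 15:30-17:15.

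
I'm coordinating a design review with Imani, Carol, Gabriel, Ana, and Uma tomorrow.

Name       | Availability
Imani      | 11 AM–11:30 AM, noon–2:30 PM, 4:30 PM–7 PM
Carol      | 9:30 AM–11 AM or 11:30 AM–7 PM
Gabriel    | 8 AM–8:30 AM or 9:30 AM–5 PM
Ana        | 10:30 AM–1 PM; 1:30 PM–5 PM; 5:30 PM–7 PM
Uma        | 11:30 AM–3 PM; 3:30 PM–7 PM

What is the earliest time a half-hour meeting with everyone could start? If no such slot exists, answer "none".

Imani ∩ Carol: 12:00-14:30, 16:30-19:00.
Imani ∩ Carol ∩ Gabriel: 12:00-14:30, 16:30-17:00.
Imani ∩ Carol ∩ Gabriel ∩ Ana: 12:00-13:00, 13:30-14:30, 16:30-17:00.
Imani ∩ Carol ∩ Gabriel ∩ Ana ∩ Uma: 12:00-13:00, 13:30-14:30, 16:30-17:00.
Those are the intersection windows.
The first common window of at least 30 minutes is 12:00-13:00, so the earliest start is 12:00.

12:00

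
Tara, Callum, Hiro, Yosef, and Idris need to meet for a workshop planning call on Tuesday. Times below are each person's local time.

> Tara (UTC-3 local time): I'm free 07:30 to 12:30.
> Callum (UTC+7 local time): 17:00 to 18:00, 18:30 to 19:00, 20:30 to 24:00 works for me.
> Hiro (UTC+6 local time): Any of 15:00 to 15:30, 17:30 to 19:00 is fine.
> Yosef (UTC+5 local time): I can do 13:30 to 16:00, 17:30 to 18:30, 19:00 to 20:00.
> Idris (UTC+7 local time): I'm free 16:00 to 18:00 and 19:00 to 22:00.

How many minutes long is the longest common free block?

Tara in UTC: 10:30-15:30 (add 3h to convert from UTC-3).
Callum in UTC: 10:00-11:00, 11:30-12:00, 13:30-17:00 (subtract 7h to convert from UTC+7).
Hiro in UTC: 09:00-09:30, 11:30-13:00 (subtract 6h to convert from UTC+6).
Yosef in UTC: 08:30-11:00, 12:30-13:30, 14:00-15:00 (subtract 5h to convert from UTC+5).
Idris in UTC: 09:00-11:00, 12:00-15:00 (subtract 7h to convert from UTC+7).
Tara ∩ Callum: 10:30-11:00, 11:30-12:00, 13:30-15:30.
Tara ∩ Callum ∩ Hiro: 11:30-12:00.
Tara ∩ Callum ∩ Hiro ∩ Yosef: ∅.
Tara ∩ Callum ∩ Hiro ∩ Yosef ∩ Idris: ∅.
There is no time when everyone is free.
No common window exists, so the longest block is 0 minutes.

0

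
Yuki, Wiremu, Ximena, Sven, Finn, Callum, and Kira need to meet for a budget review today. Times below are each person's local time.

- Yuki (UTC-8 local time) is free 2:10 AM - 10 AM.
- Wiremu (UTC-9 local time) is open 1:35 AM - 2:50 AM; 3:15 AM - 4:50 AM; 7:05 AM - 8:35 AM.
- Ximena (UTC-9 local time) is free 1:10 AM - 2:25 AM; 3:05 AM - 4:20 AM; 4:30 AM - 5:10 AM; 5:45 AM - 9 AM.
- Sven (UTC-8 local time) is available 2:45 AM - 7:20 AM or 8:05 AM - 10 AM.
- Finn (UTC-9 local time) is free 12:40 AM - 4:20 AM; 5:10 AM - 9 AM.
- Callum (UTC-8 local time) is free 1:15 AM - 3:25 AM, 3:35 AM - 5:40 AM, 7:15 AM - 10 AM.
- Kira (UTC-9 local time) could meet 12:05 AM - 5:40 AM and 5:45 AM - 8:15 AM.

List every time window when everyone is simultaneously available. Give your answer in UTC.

Yuki in UTC: 10:10-18:00 (add 8h to convert from UTC-8).
Wiremu in UTC: 10:35-11:50, 12:15-13:50, 16:05-17:35 (add 9h to convert from UTC-9).
Ximena in UTC: 10:10-11:25, 12:05-13:20, 13:30-14:10, 14:45-18:00 (add 9h to convert from UTC-9).
Sven in UTC: 10:45-15:20, 16:05-18:00 (add 8h to convert from UTC-8).
Finn in UTC: 09:40-13:20, 14:10-18:00 (add 9h to convert from UTC-9).
Callum in UTC: 09:15-11:25, 11:35-13:40, 15:15-18:00 (add 8h to convert from UTC-8).
Kira in UTC: 09:05-14:40, 14:45-17:15 (add 9h to convert from UTC-9).
Yuki ∩ Wiremu: 10:35-11:50, 12:15-13:50, 16:05-17:35.
Yuki ∩ Wiremu ∩ Ximena: 10:35-11:25, 12:15-13:20, 13:30-13:50, 16:05-17:35.
Yuki ∩ Wiremu ∩ Ximena ∩ Sven: 10:45-11:25, 12:15-13:20, 13:30-13:50, 16:05-17:35.
Yuki ∩ Wiremu ∩ Ximena ∩ Sven ∩ Finn: 10:45-11:25, 12:15-13:20, 16:05-17:35.
Yuki ∩ Wiremu ∩ Ximena ∩ Sven ∩ Finn ∩ Callum: 10:45-11:25, 12:15-13:20, 16:05-17:35.
Yuki ∩ Wiremu ∩ Ximena ∩ Sven ∩ Finn ∩ Callum ∩ Kira: 10:45-11:25, 12:15-13:20, 16:05-17:15.

10:45-11:25, 12:15-13:20, 16:05-17:15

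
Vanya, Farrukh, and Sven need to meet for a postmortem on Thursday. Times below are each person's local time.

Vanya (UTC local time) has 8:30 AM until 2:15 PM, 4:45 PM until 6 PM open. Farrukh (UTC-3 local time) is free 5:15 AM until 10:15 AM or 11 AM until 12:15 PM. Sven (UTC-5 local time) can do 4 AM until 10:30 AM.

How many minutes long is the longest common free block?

Vanya in UTC: 08:30-14:15, 16:45-18:00.
Farrukh in UTC: 08:15-13:15, 14:00-15:15 (add 3h to convert from UTC-3).
Sven in UTC: 09:00-15:30 (add 5h to convert from UTC-5).
Vanya ∩ Farrukh: 08:30-13:15, 14:00-14:15.
Vanya ∩ Farrukh ∩ Sven: 09:00-13:15, 14:00-14:15.
The longest is 09:00-13:15 at 255 minutes.

255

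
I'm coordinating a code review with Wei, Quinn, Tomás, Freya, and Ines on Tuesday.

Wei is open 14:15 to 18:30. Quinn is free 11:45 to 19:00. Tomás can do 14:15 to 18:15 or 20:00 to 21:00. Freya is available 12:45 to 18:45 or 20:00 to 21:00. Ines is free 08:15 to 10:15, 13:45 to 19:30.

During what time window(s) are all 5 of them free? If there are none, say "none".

Wei ∩ Quinn: 14:15-18:30.
Wei ∩ Quinn ∩ Tomás: 14:15-18:15.
Wei ∩ Quinn ∩ Tomás ∩ Freya: 14:15-18:15.
Wei ∩ Quinn ∩ Tomás ∩ Freya ∩ Ines: 14:15-18:15.
So the common availability across everyone is 14:15-18:15.

14:15-18:15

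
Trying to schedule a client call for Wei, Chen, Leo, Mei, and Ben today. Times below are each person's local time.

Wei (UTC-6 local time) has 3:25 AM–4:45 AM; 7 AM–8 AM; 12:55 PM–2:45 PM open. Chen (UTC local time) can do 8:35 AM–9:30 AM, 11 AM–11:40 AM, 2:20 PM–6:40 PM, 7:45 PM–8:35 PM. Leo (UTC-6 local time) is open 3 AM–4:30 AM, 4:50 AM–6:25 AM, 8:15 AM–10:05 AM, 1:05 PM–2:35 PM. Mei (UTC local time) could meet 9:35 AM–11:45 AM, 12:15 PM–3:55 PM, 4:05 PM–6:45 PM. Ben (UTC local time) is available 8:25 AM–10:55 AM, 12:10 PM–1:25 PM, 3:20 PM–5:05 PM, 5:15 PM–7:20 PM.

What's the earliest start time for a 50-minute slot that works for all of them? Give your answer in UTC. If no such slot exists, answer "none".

none

Wei in UTC: 09:25-10:45, 13:00-14:00, 18:55-20:45 (add 6h to convert from UTC-6).
Chen in UTC: 08:35-09:30, 11:00-11:40, 14:20-18:40, 19:45-20:35.
Leo in UTC: 09:00-10:30, 10:50-12:25, 14:15-16:05, 19:05-20:35 (add 6h to convert from UTC-6).
Mei in UTC: 09:35-11:45, 12:15-15:55, 16:05-18:45.
Ben in UTC: 08:25-10:55, 12:10-13:25, 15:20-17:05, 17:15-19:20.
Wei ∩ Chen: 09:25-09:30, 19:45-20:35.
Wei ∩ Chen ∩ Leo: 09:25-09:30, 19:45-20:35.
Wei ∩ Chen ∩ Leo ∩ Mei: ∅.
Wei ∩ Chen ∩ Leo ∩ Mei ∩ Ben: ∅.
There is no time when everyone is free.
No common window is at least 50 minutes long.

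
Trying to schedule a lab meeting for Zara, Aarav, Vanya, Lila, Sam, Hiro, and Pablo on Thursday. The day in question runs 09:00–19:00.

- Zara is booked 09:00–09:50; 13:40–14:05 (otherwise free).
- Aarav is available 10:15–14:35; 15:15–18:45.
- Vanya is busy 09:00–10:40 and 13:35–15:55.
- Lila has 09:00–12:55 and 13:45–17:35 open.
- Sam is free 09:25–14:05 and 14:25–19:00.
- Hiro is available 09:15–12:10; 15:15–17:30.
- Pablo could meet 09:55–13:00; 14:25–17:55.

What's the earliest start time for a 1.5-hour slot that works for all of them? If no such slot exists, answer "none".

10:40

Zara free: 09:50-13:40, 14:05-19:00 (invert busy blocks within the working day).
Aarav free: 10:15-14:35, 15:15-18:45.
Vanya free: 10:40-13:35, 15:55-19:00 (invert busy blocks within the working day).
Lila free: 09:00-12:55, 13:45-17:35.
Sam free: 09:25-14:05, 14:25-19:00.
Hiro free: 09:15-12:10, 15:15-17:30.
Pablo free: 09:55-13:00, 14:25-17:55.
Zara ∩ Aarav: 10:15-13:40, 14:05-14:35, 15:15-18:45.
Zara ∩ Aarav ∩ Vanya: 10:40-13:35, 15:55-18:45.
Zara ∩ Aarav ∩ Vanya ∩ Lila: 10:40-12:55, 15:55-17:35.
Zara ∩ Aarav ∩ Vanya ∩ Lila ∩ Sam: 10:40-12:55, 15:55-17:35.
Zara ∩ Aarav ∩ Vanya ∩ Lila ∩ Sam ∩ Hiro: 10:40-12:10, 15:55-17:30.
Zara ∩ Aarav ∩ Vanya ∩ Lila ∩ Sam ∩ Hiro ∩ Pablo: 10:40-12:10, 15:55-17:30.
So the common availability across everyone is 10:40-12:10, 15:55-17:30.
The first common window of at least 90 minutes is 10:40-12:10, so the earliest start is 10:40.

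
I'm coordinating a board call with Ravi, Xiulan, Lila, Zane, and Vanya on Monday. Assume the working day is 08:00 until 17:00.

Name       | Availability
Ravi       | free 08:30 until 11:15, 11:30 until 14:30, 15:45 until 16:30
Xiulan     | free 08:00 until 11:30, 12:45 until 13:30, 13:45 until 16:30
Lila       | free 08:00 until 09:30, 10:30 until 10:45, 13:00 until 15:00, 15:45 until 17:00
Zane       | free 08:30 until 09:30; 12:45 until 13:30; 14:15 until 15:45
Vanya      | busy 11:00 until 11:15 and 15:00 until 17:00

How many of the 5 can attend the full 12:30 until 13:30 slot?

Ravi free: 08:30-11:15, 11:30-14:30, 15:45-16:30.
Xiulan free: 08:00-11:30, 12:45-13:30, 13:45-16:30.
Lila free: 08:00-09:30, 10:30-10:45, 13:00-15:00, 15:45-17:00.
Zane free: 08:30-09:30, 12:45-13:30, 14:15-15:45.
Vanya free: 08:00-11:00, 11:15-15:00 (invert busy blocks within the working day).
Ravi and Vanya can make the full 12:30-13:30 slot — that's 2.

2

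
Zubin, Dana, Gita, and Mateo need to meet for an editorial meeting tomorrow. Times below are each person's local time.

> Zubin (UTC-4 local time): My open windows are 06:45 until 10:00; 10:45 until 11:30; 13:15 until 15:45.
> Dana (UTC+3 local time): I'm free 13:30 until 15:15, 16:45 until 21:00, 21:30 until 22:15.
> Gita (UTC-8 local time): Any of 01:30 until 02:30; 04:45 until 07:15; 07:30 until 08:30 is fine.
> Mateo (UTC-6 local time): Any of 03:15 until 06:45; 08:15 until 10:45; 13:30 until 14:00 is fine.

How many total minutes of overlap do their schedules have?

Zubin in UTC: 10:45-14:00, 14:45-15:30, 17:15-19:45 (add 4h to convert from UTC-4).
Dana in UTC: 10:30-12:15, 13:45-18:00, 18:30-19:15 (subtract 3h to convert from UTC+3).
Gita in UTC: 09:30-10:30, 12:45-15:15, 15:30-16:30 (add 8h to convert from UTC-8).
Mateo in UTC: 09:15-12:45, 14:15-16:45, 19:30-20:00 (add 6h to convert from UTC-6).
Zubin ∩ Dana: 10:45-12:15, 13:45-14:00, 14:45-15:30, 17:15-18:00, 18:30-19:15.
Zubin ∩ Dana ∩ Gita: 13:45-14:00, 14:45-15:15.
Zubin ∩ Dana ∩ Gita ∩ Mateo: 14:45-15:15.
That's a single block of 30 minutes.

30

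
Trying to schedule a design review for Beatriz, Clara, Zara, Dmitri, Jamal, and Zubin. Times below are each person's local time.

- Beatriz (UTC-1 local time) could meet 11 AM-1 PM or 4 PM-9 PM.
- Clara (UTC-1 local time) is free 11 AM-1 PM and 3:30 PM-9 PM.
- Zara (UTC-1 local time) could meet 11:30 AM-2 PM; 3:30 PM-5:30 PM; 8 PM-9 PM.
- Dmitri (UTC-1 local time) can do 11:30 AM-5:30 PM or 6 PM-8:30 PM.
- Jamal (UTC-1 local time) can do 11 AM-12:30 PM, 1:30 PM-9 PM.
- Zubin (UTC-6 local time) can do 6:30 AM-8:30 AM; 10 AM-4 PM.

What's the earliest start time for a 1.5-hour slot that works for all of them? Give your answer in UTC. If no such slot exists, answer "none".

17:00

Beatriz in UTC: 12:00-14:00, 17:00-22:00 (add 1h to convert from UTC-1).
Clara in UTC: 12:00-14:00, 16:30-22:00 (add 1h to convert from UTC-1).
Zara in UTC: 12:30-15:00, 16:30-18:30, 21:00-22:00 (add 1h to convert from UTC-1).
Dmitri in UTC: 12:30-18:30, 19:00-21:30 (add 1h to convert from UTC-1).
Jamal in UTC: 12:00-13:30, 14:30-22:00 (add 1h to convert from UTC-1).
Zubin in UTC: 12:30-14:30, 16:00-22:00 (add 6h to convert from UTC-6).
Beatriz ∩ Clara: 12:00-14:00, 17:00-22:00.
Beatriz ∩ Clara ∩ Zara: 12:30-14:00, 17:00-18:30, 21:00-22:00.
Beatriz ∩ Clara ∩ Zara ∩ Dmitri: 12:30-14:00, 17:00-18:30, 21:00-21:30.
Beatriz ∩ Clara ∩ Zara ∩ Dmitri ∩ Jamal: 12:30-13:30, 17:00-18:30, 21:00-21:30.
Beatriz ∩ Clara ∩ Zara ∩ Dmitri ∩ Jamal ∩ Zubin: 12:30-13:30, 17:00-18:30, 21:00-21:30.
The first common window of at least 90 minutes is 17:00-18:30, so the earliest start is 17:00.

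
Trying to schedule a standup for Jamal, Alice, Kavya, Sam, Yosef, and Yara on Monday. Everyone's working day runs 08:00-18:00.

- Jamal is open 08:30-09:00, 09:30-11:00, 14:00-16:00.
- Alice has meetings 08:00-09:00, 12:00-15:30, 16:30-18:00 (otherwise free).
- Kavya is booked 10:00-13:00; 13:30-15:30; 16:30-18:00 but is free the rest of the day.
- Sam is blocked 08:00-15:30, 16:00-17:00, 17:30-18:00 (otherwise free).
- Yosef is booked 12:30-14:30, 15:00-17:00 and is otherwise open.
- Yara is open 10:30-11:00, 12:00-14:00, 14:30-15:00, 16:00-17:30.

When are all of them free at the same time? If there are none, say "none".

Jamal free: 08:30-09:00, 09:30-11:00, 14:00-16:00.
Alice free: 09:00-12:00, 15:30-16:30 (invert busy blocks within the working day).
Kavya free: 08:00-10:00, 13:00-13:30, 15:30-16:30 (invert busy blocks within the working day).
Sam free: 15:30-16:00, 17:00-17:30 (invert busy blocks within the working day).
Yosef free: 08:00-12:30, 14:30-15:00, 17:00-18:00 (invert busy blocks within the working day).
Yara free: 10:30-11:00, 12:00-14:00, 14:30-15:00, 16:00-17:30.
Jamal ∩ Alice: 09:30-11:00, 15:30-16:00.
Jamal ∩ Alice ∩ Kavya: 09:30-10:00, 15:30-16:00.
Jamal ∩ Alice ∩ Kavya ∩ Sam: 15:30-16:00.
Jamal ∩ Alice ∩ Kavya ∩ Sam ∩ Yosef: ∅.
Jamal ∩ Alice ∩ Kavya ∩ Sam ∩ Yosef ∩ Yara: ∅.
There is no time when everyone is free.

none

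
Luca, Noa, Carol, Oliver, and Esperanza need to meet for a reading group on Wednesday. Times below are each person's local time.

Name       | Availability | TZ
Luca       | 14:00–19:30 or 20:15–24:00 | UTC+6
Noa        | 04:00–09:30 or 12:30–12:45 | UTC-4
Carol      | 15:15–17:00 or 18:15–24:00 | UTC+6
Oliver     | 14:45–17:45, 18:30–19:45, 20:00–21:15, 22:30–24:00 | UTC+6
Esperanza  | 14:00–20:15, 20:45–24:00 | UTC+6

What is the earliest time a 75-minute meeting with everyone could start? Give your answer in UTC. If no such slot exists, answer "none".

Luca in UTC: 08:00-13:30, 14:15-18:00 (subtract 6h to convert from UTC+6).
Noa in UTC: 08:00-13:30, 16:30-16:45 (add 4h to convert from UTC-4).
Carol in UTC: 09:15-11:00, 12:15-18:00 (subtract 6h to convert from UTC+6).
Oliver in UTC: 08:45-11:45, 12:30-13:45, 14:00-15:15, 16:30-18:00 (subtract 6h to convert from UTC+6).
Esperanza in UTC: 08:00-14:15, 14:45-18:00 (subtract 6h to convert from UTC+6).
Luca ∩ Noa: 08:00-13:30, 16:30-16:45.
Luca ∩ Noa ∩ Carol: 09:15-11:00, 12:15-13:30, 16:30-16:45.
Luca ∩ Noa ∩ Carol ∩ Oliver: 09:15-11:00, 12:30-13:30, 16:30-16:45.
Luca ∩ Noa ∩ Carol ∩ Oliver ∩ Esperanza: 09:15-11:00, 12:30-13:30, 16:30-16:45.
Those are the intersection windows.
The first common window of at least 75 minutes is 09:15-11:00, so the earliest start is 09:15.

09:15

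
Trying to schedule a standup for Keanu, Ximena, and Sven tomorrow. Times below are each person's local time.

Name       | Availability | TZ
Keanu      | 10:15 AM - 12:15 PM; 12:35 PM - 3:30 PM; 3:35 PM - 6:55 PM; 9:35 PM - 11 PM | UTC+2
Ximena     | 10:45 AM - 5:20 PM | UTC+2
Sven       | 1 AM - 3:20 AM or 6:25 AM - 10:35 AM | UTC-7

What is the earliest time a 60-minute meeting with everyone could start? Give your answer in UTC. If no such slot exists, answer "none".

08:45

Keanu in UTC: 08:15-10:15, 10:35-13:30, 13:35-16:55, 19:35-21:00 (subtract 2h to convert from UTC+2).
Ximena in UTC: 08:45-15:20 (subtract 2h to convert from UTC+2).
Sven in UTC: 08:00-10:20, 13:25-17:35 (add 7h to convert from UTC-7).
Keanu ∩ Ximena: 08:45-10:15, 10:35-13:30, 13:35-15:20.
Keanu ∩ Ximena ∩ Sven: 08:45-10:15, 13:25-13:30, 13:35-15:20.
Those are the intersection windows.
The first common window of at least 60 minutes is 08:45-10:15, so the earliest start is 08:45.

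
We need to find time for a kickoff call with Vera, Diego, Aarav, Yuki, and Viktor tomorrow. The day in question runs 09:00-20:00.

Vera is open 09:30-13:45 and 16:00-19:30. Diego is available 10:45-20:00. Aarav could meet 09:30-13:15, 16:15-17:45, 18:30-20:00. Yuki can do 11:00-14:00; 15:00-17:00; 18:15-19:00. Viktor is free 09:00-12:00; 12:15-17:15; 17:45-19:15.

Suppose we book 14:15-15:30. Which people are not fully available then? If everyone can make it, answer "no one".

Vera: not fully free for 14:15-15:30. Diego: free for 14:15-15:30. Aarav: not fully free for 14:15-15:30. Yuki: not fully free for 14:15-15:30. Viktor: free for 14:15-15:30.

Aarav, Vera, Yuki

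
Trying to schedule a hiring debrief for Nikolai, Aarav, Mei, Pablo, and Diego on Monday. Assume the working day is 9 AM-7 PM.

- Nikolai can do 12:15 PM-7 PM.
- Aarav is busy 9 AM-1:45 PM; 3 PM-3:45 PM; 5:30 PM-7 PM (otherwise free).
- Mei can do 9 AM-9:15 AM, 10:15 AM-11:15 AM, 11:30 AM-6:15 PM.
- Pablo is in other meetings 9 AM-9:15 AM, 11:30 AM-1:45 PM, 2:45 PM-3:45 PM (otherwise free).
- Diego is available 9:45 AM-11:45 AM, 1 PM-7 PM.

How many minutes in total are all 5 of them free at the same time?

Nikolai free: 12:15-19:00.
Aarav free: 13:45-15:00, 15:45-17:30 (invert busy blocks within the working day).
Mei free: 09:00-09:15, 10:15-11:15, 11:30-18:15.
Pablo free: 09:15-11:30, 13:45-14:45, 15:45-19:00 (invert busy blocks within the working day).
Diego free: 09:45-11:45, 13:00-19:00.
Nikolai ∩ Aarav: 13:45-15:00, 15:45-17:30.
Nikolai ∩ Aarav ∩ Mei: 13:45-15:00, 15:45-17:30.
Nikolai ∩ Aarav ∩ Mei ∩ Pablo: 13:45-14:45, 15:45-17:30.
Nikolai ∩ Aarav ∩ Mei ∩ Pablo ∩ Diego: 13:45-14:45, 15:45-17:30.
Summing the common windows: 60 + 105 = 165 minutes.

165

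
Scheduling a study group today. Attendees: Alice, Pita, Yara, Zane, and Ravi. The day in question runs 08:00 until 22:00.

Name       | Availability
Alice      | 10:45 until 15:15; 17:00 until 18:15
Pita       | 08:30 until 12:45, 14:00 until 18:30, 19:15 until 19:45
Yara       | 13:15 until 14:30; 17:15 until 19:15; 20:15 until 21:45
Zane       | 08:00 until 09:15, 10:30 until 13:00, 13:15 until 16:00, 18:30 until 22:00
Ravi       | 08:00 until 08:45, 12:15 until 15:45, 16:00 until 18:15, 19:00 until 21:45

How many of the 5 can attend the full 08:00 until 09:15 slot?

Zane can make the full 08:00-09:15 slot — that's 1.

1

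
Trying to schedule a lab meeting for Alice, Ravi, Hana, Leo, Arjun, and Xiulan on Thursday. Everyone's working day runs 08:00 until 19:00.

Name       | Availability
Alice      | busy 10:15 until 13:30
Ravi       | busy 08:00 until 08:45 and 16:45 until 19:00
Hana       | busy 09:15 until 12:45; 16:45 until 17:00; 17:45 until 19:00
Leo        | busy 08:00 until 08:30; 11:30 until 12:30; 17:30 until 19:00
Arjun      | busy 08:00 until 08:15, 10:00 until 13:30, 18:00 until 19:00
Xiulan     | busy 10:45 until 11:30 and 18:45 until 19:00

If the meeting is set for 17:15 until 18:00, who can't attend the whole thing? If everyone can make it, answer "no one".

Alice free: 08:00-10:15, 13:30-19:00 (invert busy blocks within the working day).
Ravi free: 08:45-16:45 (invert busy blocks within the working day).
Hana free: 08:00-09:15, 12:45-16:45, 17:00-17:45 (invert busy blocks within the working day).
Leo free: 08:30-11:30, 12:30-17:30 (invert busy blocks within the working day).
Arjun free: 08:15-10:00, 13:30-18:00 (invert busy blocks within the working day).
Xiulan free: 08:00-10:45, 11:30-18:45 (invert busy blocks within the working day).
Alice: free for 17:15-18:00. Ravi: not fully free for 17:15-18:00. Hana: not fully free for 17:15-18:00. Leo: not fully free for 17:15-18:00. Arjun: free for 17:15-18:00. Xiulan: free for 17:15-18:00.

Hana, Leo, Ravi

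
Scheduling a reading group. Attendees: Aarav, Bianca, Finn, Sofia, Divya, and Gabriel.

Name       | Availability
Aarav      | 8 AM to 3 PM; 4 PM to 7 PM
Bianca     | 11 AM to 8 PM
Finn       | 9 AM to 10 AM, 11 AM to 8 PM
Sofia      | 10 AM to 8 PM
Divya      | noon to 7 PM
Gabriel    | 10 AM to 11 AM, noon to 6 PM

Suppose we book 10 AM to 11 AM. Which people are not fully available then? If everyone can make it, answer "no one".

Aarav: free for 10:00-11:00. Bianca: not fully free for 10:00-11:00. Finn: not fully free for 10:00-11:00. Sofia: free for 10:00-11:00. Divya: not fully free for 10:00-11:00. Gabriel: free for 10:00-11:00.

Bianca, Divya, Finn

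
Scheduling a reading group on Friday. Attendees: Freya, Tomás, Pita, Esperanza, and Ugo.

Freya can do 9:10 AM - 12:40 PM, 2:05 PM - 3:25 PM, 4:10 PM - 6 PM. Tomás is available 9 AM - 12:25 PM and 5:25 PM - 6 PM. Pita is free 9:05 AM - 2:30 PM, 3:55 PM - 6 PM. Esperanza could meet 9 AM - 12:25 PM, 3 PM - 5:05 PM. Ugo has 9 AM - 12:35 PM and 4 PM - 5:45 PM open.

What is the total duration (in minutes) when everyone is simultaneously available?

Freya ∩ Tomás: 09:10-12:25, 17:25-18:00.
Freya ∩ Tomás ∩ Pita: 09:10-12:25, 17:25-18:00.
Freya ∩ Tomás ∩ Pita ∩ Esperanza: 09:10-12:25.
Freya ∩ Tomás ∩ Pita ∩ Esperanza ∩ Ugo: 09:10-12:25.
That's a single block of 195 minutes.

195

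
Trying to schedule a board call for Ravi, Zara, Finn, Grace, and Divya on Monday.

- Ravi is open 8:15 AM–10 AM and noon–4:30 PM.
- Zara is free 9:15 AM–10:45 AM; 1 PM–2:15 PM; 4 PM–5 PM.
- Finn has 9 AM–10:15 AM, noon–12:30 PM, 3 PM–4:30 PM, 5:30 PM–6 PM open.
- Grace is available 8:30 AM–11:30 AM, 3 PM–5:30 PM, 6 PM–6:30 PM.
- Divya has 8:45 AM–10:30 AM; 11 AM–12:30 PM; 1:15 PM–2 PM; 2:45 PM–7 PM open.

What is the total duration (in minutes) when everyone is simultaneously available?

Ravi ∩ Zara: 09:15-10:00, 13:00-14:15, 16:00-16:30.
Ravi ∩ Zara ∩ Finn: 09:15-10:00, 16:00-16:30.
Ravi ∩ Zara ∩ Finn ∩ Grace: 09:15-10:00, 16:00-16:30.
Ravi ∩ Zara ∩ Finn ∩ Grace ∩ Divya: 09:15-10:00, 16:00-16:30.
So the common availability across everyone is 09:15-10:00, 16:00-16:30.
Summing the common windows: 45 + 30 = 75 minutes.

75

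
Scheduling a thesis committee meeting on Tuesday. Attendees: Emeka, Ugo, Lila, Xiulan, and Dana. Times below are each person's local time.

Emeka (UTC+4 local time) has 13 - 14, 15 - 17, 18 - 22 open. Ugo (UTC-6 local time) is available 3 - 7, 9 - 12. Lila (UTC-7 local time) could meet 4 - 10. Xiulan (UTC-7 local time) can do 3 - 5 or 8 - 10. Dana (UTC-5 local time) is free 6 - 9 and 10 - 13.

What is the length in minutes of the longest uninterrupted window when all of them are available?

120

Emeka in UTC: 09:00-10:00, 11:00-13:00, 14:00-18:00 (subtract 4h to convert from UTC+4).
Ugo in UTC: 09:00-13:00, 15:00-18:00 (add 6h to convert from UTC-6).
Lila in UTC: 11:00-17:00 (add 7h to convert from UTC-7).
Xiulan in UTC: 10:00-12:00, 15:00-17:00 (add 7h to convert from UTC-7).
Dana in UTC: 11:00-14:00, 15:00-18:00 (add 5h to convert from UTC-5).
Emeka ∩ Ugo: 09:00-10:00, 11:00-13:00, 15:00-18:00.
Emeka ∩ Ugo ∩ Lila: 11:00-13:00, 15:00-17:00.
Emeka ∩ Ugo ∩ Lila ∩ Xiulan: 11:00-12:00, 15:00-17:00.
Emeka ∩ Ugo ∩ Lila ∩ Xiulan ∩ Dana: 11:00-12:00, 15:00-17:00.
So the common availability across everyone is 11:00-12:00, 15:00-17:00.
The longest is 15:00-17:00 at 120 minutes.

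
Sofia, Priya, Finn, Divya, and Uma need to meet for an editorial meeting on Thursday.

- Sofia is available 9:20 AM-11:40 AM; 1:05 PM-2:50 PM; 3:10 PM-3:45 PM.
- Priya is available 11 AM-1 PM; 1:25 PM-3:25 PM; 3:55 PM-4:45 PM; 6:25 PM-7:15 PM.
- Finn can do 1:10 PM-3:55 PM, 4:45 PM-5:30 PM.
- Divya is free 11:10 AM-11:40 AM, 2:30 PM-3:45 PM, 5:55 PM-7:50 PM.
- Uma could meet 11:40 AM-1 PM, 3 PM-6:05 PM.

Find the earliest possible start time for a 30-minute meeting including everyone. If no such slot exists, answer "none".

Sofia ∩ Priya: 11:00-11:40, 13:25-14:50, 15:10-15:25.
Sofia ∩ Priya ∩ Finn: 13:25-14:50, 15:10-15:25.
Sofia ∩ Priya ∩ Finn ∩ Divya: 14:30-14:50, 15:10-15:25.
Sofia ∩ Priya ∩ Finn ∩ Divya ∩ Uma: 15:10-15:25.
Those are the intersection windows.
No common window is at least 30 minutes long.

none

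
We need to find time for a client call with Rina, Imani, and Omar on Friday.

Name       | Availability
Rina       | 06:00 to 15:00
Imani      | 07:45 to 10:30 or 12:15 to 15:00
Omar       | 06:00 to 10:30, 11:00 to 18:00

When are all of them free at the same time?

Rina ∩ Imani: 07:45-10:30, 12:15-15:00.
Rina ∩ Imani ∩ Omar: 07:45-10:30, 12:15-15:00.
So the common availability across everyone is 07:45-10:30, 12:15-15:00.

07:45-10:30, 12:15-15:00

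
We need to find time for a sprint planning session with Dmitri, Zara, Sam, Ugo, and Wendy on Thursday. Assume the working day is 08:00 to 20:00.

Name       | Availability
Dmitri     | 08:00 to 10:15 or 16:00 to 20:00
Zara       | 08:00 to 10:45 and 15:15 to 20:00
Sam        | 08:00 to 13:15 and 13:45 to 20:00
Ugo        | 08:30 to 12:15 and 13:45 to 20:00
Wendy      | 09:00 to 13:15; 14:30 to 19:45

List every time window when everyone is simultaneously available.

09:00-10:15, 16:00-19:45

Dmitri ∩ Zara: 08:00-10:15, 16:00-20:00.
Dmitri ∩ Zara ∩ Sam: 08:00-10:15, 16:00-20:00.
Dmitri ∩ Zara ∩ Sam ∩ Ugo: 08:30-10:15, 16:00-20:00.
Dmitri ∩ Zara ∩ Sam ∩ Ugo ∩ Wendy: 09:00-10:15, 16:00-19:45.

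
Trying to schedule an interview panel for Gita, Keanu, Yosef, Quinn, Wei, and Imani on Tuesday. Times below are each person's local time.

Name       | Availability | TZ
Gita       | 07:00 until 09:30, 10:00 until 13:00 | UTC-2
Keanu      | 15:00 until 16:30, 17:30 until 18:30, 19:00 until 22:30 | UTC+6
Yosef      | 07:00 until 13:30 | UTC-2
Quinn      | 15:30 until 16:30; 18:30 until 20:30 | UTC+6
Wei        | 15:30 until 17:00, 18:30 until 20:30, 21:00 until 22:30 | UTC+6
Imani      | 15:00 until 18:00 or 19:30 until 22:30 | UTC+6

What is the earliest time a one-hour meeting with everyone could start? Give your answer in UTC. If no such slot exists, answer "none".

09:30

Gita in UTC: 09:00-11:30, 12:00-15:00 (add 2h to convert from UTC-2).
Keanu in UTC: 09:00-10:30, 11:30-12:30, 13:00-16:30 (subtract 6h to convert from UTC+6).
Yosef in UTC: 09:00-15:30 (add 2h to convert from UTC-2).
Quinn in UTC: 09:30-10:30, 12:30-14:30 (subtract 6h to convert from UTC+6).
Wei in UTC: 09:30-11:00, 12:30-14:30, 15:00-16:30 (subtract 6h to convert from UTC+6).
Imani in UTC: 09:00-12:00, 13:30-16:30 (subtract 6h to convert from UTC+6).
Gita ∩ Keanu: 09:00-10:30, 12:00-12:30, 13:00-15:00.
Gita ∩ Keanu ∩ Yosef: 09:00-10:30, 12:00-12:30, 13:00-15:00.
Gita ∩ Keanu ∩ Yosef ∩ Quinn: 09:30-10:30, 13:00-14:30.
Gita ∩ Keanu ∩ Yosef ∩ Quinn ∩ Wei: 09:30-10:30, 13:00-14:30.
Gita ∩ Keanu ∩ Yosef ∩ Quinn ∩ Wei ∩ Imani: 09:30-10:30, 13:30-14:30.
Those are the intersection windows.
The first common window of at least 60 minutes is 09:30-10:30, so the earliest start is 09:30.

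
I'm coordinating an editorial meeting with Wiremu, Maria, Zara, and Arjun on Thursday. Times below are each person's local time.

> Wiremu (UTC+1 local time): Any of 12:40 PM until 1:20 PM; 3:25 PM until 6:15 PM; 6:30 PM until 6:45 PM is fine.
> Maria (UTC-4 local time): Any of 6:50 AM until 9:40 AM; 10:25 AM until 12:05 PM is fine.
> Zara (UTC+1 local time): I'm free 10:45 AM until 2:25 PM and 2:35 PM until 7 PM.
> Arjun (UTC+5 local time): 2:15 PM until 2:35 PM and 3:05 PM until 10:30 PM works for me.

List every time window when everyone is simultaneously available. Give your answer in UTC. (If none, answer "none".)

Wiremu in UTC: 11:40-12:20, 14:25-17:15, 17:30-17:45 (subtract 1h to convert from UTC+1).
Maria in UTC: 10:50-13:40, 14:25-16:05 (add 4h to convert from UTC-4).
Zara in UTC: 09:45-13:25, 13:35-18:00 (subtract 1h to convert from UTC+1).
Arjun in UTC: 09:15-09:35, 10:05-17:30 (subtract 5h to convert from UTC+5).
Wiremu ∩ Maria: 11:40-12:20, 14:25-16:05.
Wiremu ∩ Maria ∩ Zara: 11:40-12:20, 14:25-16:05.
Wiremu ∩ Maria ∩ Zara ∩ Arjun: 11:40-12:20, 14:25-16:05.

11:40-12:20, 14:25-16:05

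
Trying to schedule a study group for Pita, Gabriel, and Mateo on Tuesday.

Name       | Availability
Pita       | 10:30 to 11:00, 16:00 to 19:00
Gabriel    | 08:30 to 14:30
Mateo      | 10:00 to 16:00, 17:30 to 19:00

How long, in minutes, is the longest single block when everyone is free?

30

Pita ∩ Gabriel: 10:30-11:00.
Pita ∩ Gabriel ∩ Mateo: 10:30-11:00.
So the common availability across everyone is 10:30-11:00.
The longest is 10:30-11:00 at 30 minutes.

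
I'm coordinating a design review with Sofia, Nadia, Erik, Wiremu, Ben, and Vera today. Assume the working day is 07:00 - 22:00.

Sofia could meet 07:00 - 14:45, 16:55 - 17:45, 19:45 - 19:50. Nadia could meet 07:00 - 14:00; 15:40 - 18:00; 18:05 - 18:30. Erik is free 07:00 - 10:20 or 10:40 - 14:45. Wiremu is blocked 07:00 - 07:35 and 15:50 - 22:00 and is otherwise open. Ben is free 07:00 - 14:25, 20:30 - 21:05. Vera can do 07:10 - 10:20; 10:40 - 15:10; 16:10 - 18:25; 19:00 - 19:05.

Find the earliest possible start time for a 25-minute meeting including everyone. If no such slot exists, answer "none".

07:35

Sofia free: 07:00-14:45, 16:55-17:45, 19:45-19:50.
Nadia free: 07:00-14:00, 15:40-18:00, 18:05-18:30.
Erik free: 07:00-10:20, 10:40-14:45.
Wiremu free: 07:35-15:50 (invert busy blocks within the working day).
Ben free: 07:00-14:25, 20:30-21:05.
Vera free: 07:10-10:20, 10:40-15:10, 16:10-18:25, 19:00-19:05.
Sofia ∩ Nadia: 07:00-14:00, 16:55-17:45.
Sofia ∩ Nadia ∩ Erik: 07:00-10:20, 10:40-14:00.
Sofia ∩ Nadia ∩ Erik ∩ Wiremu: 07:35-10:20, 10:40-14:00.
Sofia ∩ Nadia ∩ Erik ∩ Wiremu ∩ Ben: 07:35-10:20, 10:40-14:00.
Sofia ∩ Nadia ∩ Erik ∩ Wiremu ∩ Ben ∩ Vera: 07:35-10:20, 10:40-14:00.
The first common window of at least 25 minutes is 07:35-10:20, so the earliest start is 07:35.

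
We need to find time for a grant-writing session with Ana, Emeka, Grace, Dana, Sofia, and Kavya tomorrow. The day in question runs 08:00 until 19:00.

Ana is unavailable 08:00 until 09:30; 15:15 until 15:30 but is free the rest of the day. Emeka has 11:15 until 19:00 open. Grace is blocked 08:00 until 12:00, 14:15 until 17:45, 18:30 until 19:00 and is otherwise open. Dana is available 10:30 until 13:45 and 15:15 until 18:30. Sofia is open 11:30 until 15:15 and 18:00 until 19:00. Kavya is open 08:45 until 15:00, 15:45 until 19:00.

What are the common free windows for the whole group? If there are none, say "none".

12:00-13:45, 18:00-18:30

Ana free: 09:30-15:15, 15:30-19:00 (invert busy blocks within the working day).
Emeka free: 11:15-19:00.
Grace free: 12:00-14:15, 17:45-18:30 (invert busy blocks within the working day).
Dana free: 10:30-13:45, 15:15-18:30.
Sofia free: 11:30-15:15, 18:00-19:00.
Kavya free: 08:45-15:00, 15:45-19:00.
Ana ∩ Emeka: 11:15-15:15, 15:30-19:00.
Ana ∩ Emeka ∩ Grace: 12:00-14:15, 17:45-18:30.
Ana ∩ Emeka ∩ Grace ∩ Dana: 12:00-13:45, 17:45-18:30.
Ana ∩ Emeka ∩ Grace ∩ Dana ∩ Sofia: 12:00-13:45, 18:00-18:30.
Ana ∩ Emeka ∩ Grace ∩ Dana ∩ Sofia ∩ Kavya: 12:00-13:45, 18:00-18:30.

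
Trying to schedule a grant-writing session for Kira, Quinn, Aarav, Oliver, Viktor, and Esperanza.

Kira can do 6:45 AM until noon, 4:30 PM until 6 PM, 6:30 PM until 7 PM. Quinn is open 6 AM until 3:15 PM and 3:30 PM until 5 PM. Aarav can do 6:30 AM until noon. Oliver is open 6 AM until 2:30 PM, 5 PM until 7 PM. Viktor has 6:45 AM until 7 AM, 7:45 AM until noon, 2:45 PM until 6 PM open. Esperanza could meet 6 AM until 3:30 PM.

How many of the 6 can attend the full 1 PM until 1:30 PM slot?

3

Quinn, Oliver, and Esperanza can make the full 13:00-13:30 slot — that's 3.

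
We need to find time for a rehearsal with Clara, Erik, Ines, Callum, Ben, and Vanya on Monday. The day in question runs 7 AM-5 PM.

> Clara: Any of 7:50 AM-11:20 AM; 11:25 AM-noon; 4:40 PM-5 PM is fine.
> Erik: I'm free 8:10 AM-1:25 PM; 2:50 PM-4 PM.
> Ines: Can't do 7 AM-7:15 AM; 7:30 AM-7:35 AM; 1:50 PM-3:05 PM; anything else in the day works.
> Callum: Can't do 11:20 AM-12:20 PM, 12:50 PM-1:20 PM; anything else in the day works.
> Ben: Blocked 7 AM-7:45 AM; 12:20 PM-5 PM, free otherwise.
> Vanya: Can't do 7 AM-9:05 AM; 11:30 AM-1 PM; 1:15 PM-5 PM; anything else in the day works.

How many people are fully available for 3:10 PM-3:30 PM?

Clara free: 07:50-11:20, 11:25-12:00, 16:40-17:00.
Erik free: 08:10-13:25, 14:50-16:00.
Ines free: 07:15-07:30, 07:35-13:50, 15:05-17:00 (invert busy blocks within the working day).
Callum free: 07:00-11:20, 12:20-12:50, 13:20-17:00 (invert busy blocks within the working day).
Ben free: 07:45-12:20 (invert busy blocks within the working day).
Vanya free: 09:05-11:30, 13:00-13:15 (invert busy blocks within the working day).
Erik, Ines, and Callum can make the full 15:10-15:30 slot — that's 3.

3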